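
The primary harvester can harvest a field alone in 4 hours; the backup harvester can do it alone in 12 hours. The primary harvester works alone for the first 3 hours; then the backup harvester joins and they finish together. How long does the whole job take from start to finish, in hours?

In 3 hours the primary harvester does 3/4 of the job, leaving 1/4.
The primary harvester and the backup harvester together work at 1/3 per hour, so finishing takes 1/4 ÷ 1/3 = 3/4 hours.
Total time = 3 + 3/4 = 15/4 hours.

15/4 hours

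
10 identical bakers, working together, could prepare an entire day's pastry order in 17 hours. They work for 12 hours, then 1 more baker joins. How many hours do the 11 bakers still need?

50/11 hours

One baker does 1/170 of the job per hour.
After 12 hours with 10 bakers, 12/17 is done (5/17 left).
With 11 bakers the rate is 11/170, so the rest takes 5/17 ÷ 11/170 = 50/11 hours.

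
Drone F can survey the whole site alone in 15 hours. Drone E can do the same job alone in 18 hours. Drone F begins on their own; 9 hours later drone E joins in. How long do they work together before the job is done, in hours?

In the first 9 hours drone F alone does 9/15 = 3/5 of the job, leaving 2/5.
Once everyone is working, combined rate: 1/15 + 1/18 = (6 + 5)/90 = 11/90 per hour.
Remaining 2/5 at 11/90 per hour takes 36/11 hours.

36/11 hours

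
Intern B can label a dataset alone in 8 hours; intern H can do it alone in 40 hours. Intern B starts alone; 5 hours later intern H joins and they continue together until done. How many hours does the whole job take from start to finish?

In 5 hours intern B does 5/8 of the job, leaving 3/8.
Intern B and intern H together work at 3/20 per hour, so finishing takes 3/8 ÷ 3/20 = 5/2 hours.
Total time = 5 + 5/2 = 15/2 hours.

15/2 hours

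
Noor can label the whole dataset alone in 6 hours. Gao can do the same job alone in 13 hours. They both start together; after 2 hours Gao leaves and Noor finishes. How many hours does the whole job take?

66/13 hours

In the first 2 hours the combined rate is 19/78, so 19/39 of the job is done, leaving 20/39.
After Gao leaves the rate is 1/6 per hour; the remaining 20/39 takes 40/13 hours.
Total = 2 + 40/13 = 66/13 hours.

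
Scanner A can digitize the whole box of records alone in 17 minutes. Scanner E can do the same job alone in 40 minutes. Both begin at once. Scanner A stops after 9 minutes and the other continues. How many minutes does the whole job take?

In the first 9 minutes the combined rate is 57/680, so 513/680 of the job is done, leaving 167/680.
After Scanner A leaves the rate is 1/40 per minute; the remaining 167/680 takes 167/17 minutes.
Total = 9 + 167/17 = 320/17 minutes.

320/17 minutes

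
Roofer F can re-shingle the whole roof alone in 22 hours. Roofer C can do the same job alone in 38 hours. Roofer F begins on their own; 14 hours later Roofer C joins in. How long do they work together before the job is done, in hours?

In the first 14 hours Roofer F alone does 14/22 = 7/11 of the job, leaving 4/11.
Once everyone is working, combined rate: 1/22 + 1/38 = (19 + 11)/418 = 30/418 = 15/209 per hour.
Remaining 4/11 at 15/209 per hour takes 76/15 hours.

76/15 hours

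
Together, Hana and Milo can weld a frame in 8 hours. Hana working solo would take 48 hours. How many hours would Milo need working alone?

48/5 hours

Combined rate is 1/8 per hour.
Known contribution: 1/48 per hour.
So Milo's rate is 1/8 − 1/48 = 5/48, meaning 48/5 hours alone.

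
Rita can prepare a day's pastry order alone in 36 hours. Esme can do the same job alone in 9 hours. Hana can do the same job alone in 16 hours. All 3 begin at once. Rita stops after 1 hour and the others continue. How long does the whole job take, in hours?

In the first 1 hour the combined rate is 29/144, so 29/144 of the job is done, leaving 115/144.
After Rita leaves the rate is 25/144 per hour; the remaining 115/144 takes 23/5 hours.
Total = 1 + 23/5 = 28/5 hours.

28/5 hours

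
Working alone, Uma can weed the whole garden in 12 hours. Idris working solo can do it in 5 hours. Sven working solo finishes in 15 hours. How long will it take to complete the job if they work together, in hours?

Combined rate: 1/12 + 1/5 + 1/15 = (5 + 12 + 4)/60 = 21/60 = 7/20 per hour.
Time = 1 ÷ (7/20) = 20/7 hours.

20/7 hours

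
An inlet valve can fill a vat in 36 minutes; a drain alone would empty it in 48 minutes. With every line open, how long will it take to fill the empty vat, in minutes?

144 minutes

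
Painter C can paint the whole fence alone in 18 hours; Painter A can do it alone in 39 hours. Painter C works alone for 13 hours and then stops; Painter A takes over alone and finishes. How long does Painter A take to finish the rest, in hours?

In 13 hours Painter C does 13/18 of the job, leaving 5/18.
Painter A works at 1/39 per hour, so finishing takes 5/18 ÷ 1/39 = 65/6 hours.

65/6 hours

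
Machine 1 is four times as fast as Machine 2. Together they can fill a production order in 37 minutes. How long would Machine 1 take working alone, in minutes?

Let Machine 2's rate be r; then Machine 1's rate is 4r, so together (4 + 1)r = 5r = 1/37.
Thus r = 1/185 per minute.
Machine 2 alone: 185 minutes; Machine 1 alone: 185/4 minutes.

185/4 minutes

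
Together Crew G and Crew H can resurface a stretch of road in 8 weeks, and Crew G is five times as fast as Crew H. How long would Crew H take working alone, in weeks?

48 weeks

Let Crew H's rate be r; then Crew G's rate is 5r, so together (5 + 1)r = 6r = 1/8.
Thus r = 1/48 per week.
Crew H alone: 48 weeks; Crew G alone: 48/5 weeks.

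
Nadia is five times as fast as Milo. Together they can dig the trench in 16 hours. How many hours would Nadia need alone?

96/5 hours

Let Milo's rate be r; then Nadia's rate is 5r, so together (5 + 1)r = 6r = 1/16.
Thus r = 1/96 per hour.
Milo alone: 96 hours; Nadia alone: 96/5 hours.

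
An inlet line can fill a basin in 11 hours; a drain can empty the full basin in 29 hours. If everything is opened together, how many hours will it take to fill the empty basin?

319/18 hours

Net rate = 1/11 − 1/29 = (29 − 11)/319 = 18/319 per hour.
Filling time = 1 ÷ (18/319) = 319/18 hours.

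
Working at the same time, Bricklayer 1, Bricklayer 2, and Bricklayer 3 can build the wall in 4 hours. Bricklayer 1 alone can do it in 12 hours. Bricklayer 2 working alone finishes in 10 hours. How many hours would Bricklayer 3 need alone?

15 hours

Combined rate is 1/4 per hour.
Known contribution: 1/12 + 1/10 = (5 + 6)/60 = 11/60 per hour.
So Bricklayer 3's rate is 1/4 − 11/60 = 1/15, meaning 15 hours alone.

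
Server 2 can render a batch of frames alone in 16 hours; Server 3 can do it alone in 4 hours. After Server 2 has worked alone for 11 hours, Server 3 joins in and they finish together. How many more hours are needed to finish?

1 hour

In 11 hours Server 2 does 11/16 of the job, leaving 5/16.
Server 2 and Server 3 together work at 5/16 per hour, so finishing takes 5/16 ÷ 5/16 = 1 hour.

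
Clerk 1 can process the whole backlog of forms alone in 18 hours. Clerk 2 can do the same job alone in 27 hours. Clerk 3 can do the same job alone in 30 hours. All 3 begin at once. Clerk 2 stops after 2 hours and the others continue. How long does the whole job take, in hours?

125/12 hours

In the first 2 hours the combined rate is 17/135, so 34/135 of the job is done, leaving 101/135.
After Clerk 2 leaves the rate is 4/45 per hour; the remaining 101/135 takes 101/12 hours.
Total = 2 + 101/12 = 125/12 hours.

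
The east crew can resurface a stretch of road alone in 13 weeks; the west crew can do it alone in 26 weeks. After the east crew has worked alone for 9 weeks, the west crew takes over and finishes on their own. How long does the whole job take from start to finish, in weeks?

17 weeks

In 9 weeks the east crew does 9/13 of the job, leaving 4/13.
The west crew works at 1/26 per week, so finishing takes 4/13 ÷ 1/26 = 8 weeks.
Total time = 9 + 8 = 17 weeks.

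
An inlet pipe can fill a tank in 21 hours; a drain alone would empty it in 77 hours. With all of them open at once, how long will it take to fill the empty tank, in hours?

231/8 hours

Net rate = 1/21 − 1/77 = (11 − 3)/231 = 8/231 per hour.
Filling time = 1 ÷ (8/231) = 231/8 hours.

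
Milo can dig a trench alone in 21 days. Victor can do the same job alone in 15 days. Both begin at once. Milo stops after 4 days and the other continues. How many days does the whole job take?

85/7 days

In the first 4 days the combined rate is 4/35, so 16/35 of the job is done, leaving 19/35.
After Milo leaves the rate is 1/15 per day; the remaining 19/35 takes 57/7 days.
Total = 4 + 57/7 = 85/7 days.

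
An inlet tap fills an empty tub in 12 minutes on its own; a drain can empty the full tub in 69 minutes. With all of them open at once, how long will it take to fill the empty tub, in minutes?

Net rate = 1/12 − 1/69 = (23 − 4)/276 = 19/276 per minute.
Filling time = 1 ÷ (19/276) = 276/19 minutes.

276/19 minutes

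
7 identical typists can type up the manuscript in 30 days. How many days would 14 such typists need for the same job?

15 days

Total work is 7·30 = 210 typist-days.
With 14 typists: 210/14 = 15 days.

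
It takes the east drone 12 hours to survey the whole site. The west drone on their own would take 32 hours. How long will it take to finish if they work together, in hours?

96/11 hours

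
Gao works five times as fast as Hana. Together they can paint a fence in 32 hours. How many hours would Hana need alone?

192 hours

Let Hana's rate be r; then Gao's rate is 5r, so together (5 + 1)r = 6r = 1/32.
Thus r = 1/192 per hour.
Hana alone: 192 hours; Gao alone: 192/5 hours.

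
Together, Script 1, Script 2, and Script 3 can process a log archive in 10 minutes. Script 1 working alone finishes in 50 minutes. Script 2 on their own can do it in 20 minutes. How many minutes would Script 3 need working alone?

100/3 minutes

Combined rate is 1/10 per minute.
Known contribution: 1/50 + 1/20 = (2 + 5)/100 = 7/100 per minute.
So Script 3's rate is 1/10 − 7/100 = 3/100, meaning 100/3 minutes alone.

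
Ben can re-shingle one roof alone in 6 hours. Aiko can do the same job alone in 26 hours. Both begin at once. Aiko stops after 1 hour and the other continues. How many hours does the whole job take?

75/13 hours

In the first 1 hour the combined rate is 8/39, so 8/39 of the job is done, leaving 31/39.
After Aiko leaves the rate is 1/6 per hour; the remaining 31/39 takes 62/13 hours.
Total = 1 + 62/13 = 75/13 hours.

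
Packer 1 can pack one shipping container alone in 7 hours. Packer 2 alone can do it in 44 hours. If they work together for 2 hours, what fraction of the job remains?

Combined rate: 1/7 + 1/44 = (44 + 7)/308 = 51/308 per hour.
In 2 hours they complete 2·51/308 = 51/154 of the job.
So 103/154 remains.

103/154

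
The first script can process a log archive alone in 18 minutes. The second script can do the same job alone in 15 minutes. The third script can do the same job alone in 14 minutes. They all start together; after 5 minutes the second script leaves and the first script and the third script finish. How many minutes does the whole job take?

21/4 minutes

In the first 5 minutes the combined rate is 61/315, so 61/63 of the job is done, leaving 2/63.
After the second script leaves the rate is 8/63 per minute; the remaining 2/63 takes 1/4 minutes.
Total = 5 + 1/4 = 21/4 minutes.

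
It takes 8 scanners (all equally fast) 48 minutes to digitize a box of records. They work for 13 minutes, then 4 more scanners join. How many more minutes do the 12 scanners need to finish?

One scanner does 1/384 of the job per minute.
After 13 minutes with 8 scanners, 13/48 is done (35/48 left).
With 12 scanners the rate is 12/384 = 1/32, so the rest takes 35/48 ÷ 1/32 = 70/3 minutes.

70/3 minutes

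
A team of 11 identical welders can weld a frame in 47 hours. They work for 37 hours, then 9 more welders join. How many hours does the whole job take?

One welder does 1/517 of the job per hour.
After 37 hours with 11 welders, 37/47 is done (10/47 left).
With 20 welders the rate is 20/517, so the rest takes 10/47 ÷ 20/517 = 11/2 hours.
Total = 37 + 11/2 = 85/2 hours.

85/2 hours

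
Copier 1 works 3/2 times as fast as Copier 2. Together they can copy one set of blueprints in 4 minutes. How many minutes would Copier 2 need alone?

Let Copier 2's rate be r; then Copier 1's rate is (3/2)r, so together (3/2 + 1)r = (5/2)r = 1/4.
Thus r = 1/10 per minute.
Copier 2 alone: 10 minutes; Copier 1 alone: 20/3 minutes.

10 minutes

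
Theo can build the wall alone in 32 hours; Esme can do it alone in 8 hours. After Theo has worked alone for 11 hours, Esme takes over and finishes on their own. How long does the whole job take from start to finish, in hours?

In 11 hours Theo does 11/32 of the job, leaving 21/32.
Esme works at 1/8 per hour, so finishing takes 21/32 ÷ 1/8 = 21/4 hours.
Total time = 11 + 21/4 = 65/4 hours.

65/4 hours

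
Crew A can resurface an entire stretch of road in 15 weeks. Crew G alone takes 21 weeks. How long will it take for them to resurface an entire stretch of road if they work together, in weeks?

35/4 weeks

Combined rate: 1/15 + 1/21 = (7 + 5)/105 = 12/105 = 4/35 per week.
Time = 1 ÷ (4/35) = 35/4 weeks.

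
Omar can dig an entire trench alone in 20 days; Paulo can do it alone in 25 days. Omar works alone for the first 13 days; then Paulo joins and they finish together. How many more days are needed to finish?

35/9 days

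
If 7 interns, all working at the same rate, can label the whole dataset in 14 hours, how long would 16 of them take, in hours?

Total work is 7·14 = 98 intern-hours.
With 16 interns: 98/16 = 49/8 hours.

49/8 hours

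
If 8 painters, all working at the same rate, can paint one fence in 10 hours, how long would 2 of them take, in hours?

Total work is 8·10 = 80 painter-hours.
With 2 painters: 80/2 = 40 hours.

40 hours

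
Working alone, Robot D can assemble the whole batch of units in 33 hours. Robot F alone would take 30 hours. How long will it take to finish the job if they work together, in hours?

110/7 hours

Combined rate: 1/33 + 1/30 = (10 + 11)/330 = 21/330 = 7/110 per hour.
Time = 1 ÷ (7/110) = 110/7 hours.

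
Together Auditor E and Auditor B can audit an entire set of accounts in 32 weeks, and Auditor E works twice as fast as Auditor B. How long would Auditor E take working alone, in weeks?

48 weeks

Let Auditor B's rate be r; then Auditor E's rate is 2r, so together (2 + 1)r = 3r = 1/32.
Thus r = 1/96 per week.
Auditor B alone: 96 weeks; Auditor E alone: 48 weeks.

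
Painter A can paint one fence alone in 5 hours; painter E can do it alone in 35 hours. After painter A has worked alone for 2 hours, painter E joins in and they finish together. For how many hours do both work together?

21/8 hours

In 2 hours painter A does 2/5 of the job, leaving 3/5.
Painter A and painter E together work at 8/35 per hour, so finishing takes 3/5 ÷ 8/35 = 21/8 hours.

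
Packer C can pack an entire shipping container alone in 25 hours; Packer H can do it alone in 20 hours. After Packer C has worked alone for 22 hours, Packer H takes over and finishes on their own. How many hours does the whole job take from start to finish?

122/5 hours

In 22 hours Packer C does 22/25 of the job, leaving 3/25.
Packer H works at 1/20 per hour, so finishing takes 3/25 ÷ 1/20 = 12/5 hours.
Total time = 22 + 12/5 = 122/5 hours.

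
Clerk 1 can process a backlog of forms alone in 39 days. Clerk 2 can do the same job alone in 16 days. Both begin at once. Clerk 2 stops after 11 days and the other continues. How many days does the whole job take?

195/16 days

In the first 11 days the combined rate is 55/624, so 605/624 of the job is done, leaving 19/624.
After Clerk 2 leaves the rate is 1/39 per day; the remaining 19/624 takes 19/16 days.
Total = 11 + 19/16 = 195/16 days.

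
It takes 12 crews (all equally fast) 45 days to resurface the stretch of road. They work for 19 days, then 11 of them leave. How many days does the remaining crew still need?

312 days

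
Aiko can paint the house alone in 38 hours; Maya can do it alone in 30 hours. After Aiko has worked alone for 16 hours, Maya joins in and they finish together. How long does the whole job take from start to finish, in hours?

In 16 hours Aiko does 16/38 = 8/19 of the job, leaving 11/19.
Aiko and Maya together work at 17/285 per hour, so finishing takes 11/19 ÷ 17/285 = 165/17 hours.
Total time = 16 + 165/17 = 437/17 hours.

437/17 hours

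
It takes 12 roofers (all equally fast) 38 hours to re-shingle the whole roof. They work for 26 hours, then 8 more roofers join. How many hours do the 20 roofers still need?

36/5 hours

One roofer does 1/456 of the job per hour.
After 26 hours with 12 roofers, 13/19 is done (6/19 left).
With 20 roofers the rate is 20/456 = 5/114, so the rest takes 6/19 ÷ 5/114 = 36/5 hours.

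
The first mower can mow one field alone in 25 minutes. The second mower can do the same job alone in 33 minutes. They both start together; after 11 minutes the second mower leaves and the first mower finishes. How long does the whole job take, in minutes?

50/3 minutes

In the first 11 minutes the combined rate is 58/825, so 58/75 of the job is done, leaving 17/75.
After the second mower leaves the rate is 1/25 per minute; the remaining 17/75 takes 17/3 minutes.
Total = 11 + 17/3 = 50/3 minutes.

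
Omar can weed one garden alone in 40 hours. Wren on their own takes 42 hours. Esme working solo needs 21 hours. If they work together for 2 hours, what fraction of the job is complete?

27/140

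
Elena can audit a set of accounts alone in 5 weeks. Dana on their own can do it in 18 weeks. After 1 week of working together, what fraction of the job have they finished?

23/90

Combined rate: 1/5 + 1/18 = (18 + 5)/90 = 23/90 per week.
In 1 week they complete 1·23/90 = 23/90 of the job.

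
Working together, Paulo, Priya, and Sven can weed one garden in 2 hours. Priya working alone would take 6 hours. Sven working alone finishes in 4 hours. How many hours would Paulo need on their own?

Combined rate is 1/2 per hour.
Known contribution: 1/6 + 1/4 = (2 + 3)/12 = 5/12 per hour.
So Paulo's rate is 1/2 − 5/12 = 1/12, meaning 12 hours alone.

12 hours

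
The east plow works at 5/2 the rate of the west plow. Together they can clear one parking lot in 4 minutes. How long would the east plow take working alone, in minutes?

28/5 minutes

Let the west plow's rate be r; then the east plow's rate is (5/2)r, so together (5/2 + 1)r = (7/2)r = 1/4.
Thus r = 1/14 per minute.
The west plow alone: 14 minutes; the east plow alone: 28/5 minutes.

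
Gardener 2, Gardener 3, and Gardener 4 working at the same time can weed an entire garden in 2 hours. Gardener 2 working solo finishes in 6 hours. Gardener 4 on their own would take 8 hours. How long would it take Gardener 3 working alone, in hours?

24/5 hours

Combined rate is 1/2 per hour.
Known contribution: 1/6 + 1/8 = (4 + 3)/24 = 7/24 per hour.
So Gardener 3's rate is 1/2 − 7/24 = 5/24, meaning 24/5 hours alone.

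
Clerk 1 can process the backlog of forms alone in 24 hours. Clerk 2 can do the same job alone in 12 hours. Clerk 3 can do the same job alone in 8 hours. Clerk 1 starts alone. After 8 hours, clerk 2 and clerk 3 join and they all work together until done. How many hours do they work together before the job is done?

In the first 8 hours clerk 1 alone does 8/24 = 1/3 of the job, leaving 2/3.
Once everyone is working, combined rate: 1/24 + 1/12 + 1/8 = (1 + 2 + 3)/24 = 6/24 = 1/4 per hour.
Remaining 2/3 at 1/4 per hour takes 8/3 hours.

8/3 hours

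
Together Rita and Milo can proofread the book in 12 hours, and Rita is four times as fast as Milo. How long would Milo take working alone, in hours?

60 hours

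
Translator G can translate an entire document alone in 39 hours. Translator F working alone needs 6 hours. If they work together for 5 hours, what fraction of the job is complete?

25/26

Combined rate: 1/39 + 1/6 = (2 + 13)/78 = 15/78 = 5/26 per hour.
In 5 hours they complete 5·5/26 = 25/26 of the job.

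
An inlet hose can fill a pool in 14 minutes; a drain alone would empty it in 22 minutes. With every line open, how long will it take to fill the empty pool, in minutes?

77/2 minutes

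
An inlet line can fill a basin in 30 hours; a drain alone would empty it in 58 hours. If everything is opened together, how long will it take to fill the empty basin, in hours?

435/7 hours

Net rate = 1/30 − 1/58 = (29 − 15)/870 = 14/870 = 7/435 per hour.
Filling time = 1 ÷ (7/435) = 435/7 hours.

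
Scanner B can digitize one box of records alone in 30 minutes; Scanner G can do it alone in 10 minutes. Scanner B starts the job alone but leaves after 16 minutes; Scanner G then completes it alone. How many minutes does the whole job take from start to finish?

In 16 minutes Scanner B does 16/30 = 8/15 of the job, leaving 7/15.
Scanner G works at 1/10 per minute, so finishing takes 7/15 ÷ 1/10 = 14/3 minutes.
Total time = 16 + 14/3 = 62/3 minutes.

62/3 minutes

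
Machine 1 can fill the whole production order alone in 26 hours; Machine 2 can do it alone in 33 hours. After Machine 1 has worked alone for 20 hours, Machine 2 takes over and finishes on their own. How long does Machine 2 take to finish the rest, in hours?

In 20 hours Machine 1 does 20/26 = 10/13 of the job, leaving 3/13.
Machine 2 works at 1/33 per hour, so finishing takes 3/13 ÷ 1/33 = 99/13 hours.

99/13 hours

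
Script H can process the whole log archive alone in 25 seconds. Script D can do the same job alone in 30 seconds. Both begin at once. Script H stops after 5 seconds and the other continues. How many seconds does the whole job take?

24 seconds

In the first 5 seconds the combined rate is 11/150, so 11/30 of the job is done, leaving 19/30.
After script H leaves the rate is 1/30 per second; the remaining 19/30 takes 19 seconds.
Total = 5 + 19 = 24 seconds.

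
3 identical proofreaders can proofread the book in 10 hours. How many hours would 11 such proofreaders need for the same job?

30/11 hours

Total work is 3·10 = 30 proofreader-hours.
With 11 proofreaders: 30/11 hours.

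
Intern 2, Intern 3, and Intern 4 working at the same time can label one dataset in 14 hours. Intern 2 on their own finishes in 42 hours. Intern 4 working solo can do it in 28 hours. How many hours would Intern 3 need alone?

84 hours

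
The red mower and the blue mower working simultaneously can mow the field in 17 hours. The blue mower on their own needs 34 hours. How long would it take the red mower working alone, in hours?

Combined rate is 1/17 per hour.
Known contribution: 1/34 per hour.
So the red mower's rate is 1/17 − 1/34 = 1/34, meaning 34 hours alone.

34 hours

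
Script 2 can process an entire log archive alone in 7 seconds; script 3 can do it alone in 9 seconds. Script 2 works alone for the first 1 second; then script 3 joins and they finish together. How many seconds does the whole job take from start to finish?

35/8 seconds

In 1 second script 2 does 1/7 of the job, leaving 6/7.
Script 2 and script 3 together work at 16/63 per second, so finishing takes 6/7 ÷ 16/63 = 27/8 seconds.
Total time = 1 + 27/8 = 35/8 seconds.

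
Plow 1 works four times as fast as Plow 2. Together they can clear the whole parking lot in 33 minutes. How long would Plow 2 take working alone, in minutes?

165 minutes

Let Plow 2's rate be r; then Plow 1's rate is 4r, so together (4 + 1)r = 5r = 1/33.
Thus r = 1/165 per minute.
Plow 2 alone: 165 minutes; Plow 1 alone: 165/4 minutes.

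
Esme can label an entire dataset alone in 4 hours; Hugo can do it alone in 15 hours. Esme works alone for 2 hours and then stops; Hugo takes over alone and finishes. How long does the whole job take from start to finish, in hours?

In 2 hours Esme does 2/4 = 1/2 of the job, leaving 1/2.
Hugo works at 1/15 per hour, so finishing takes 1/2 ÷ 1/15 = 15/2 hours.
Total time = 2 + 15/2 = 19/2 hours.

19/2 hours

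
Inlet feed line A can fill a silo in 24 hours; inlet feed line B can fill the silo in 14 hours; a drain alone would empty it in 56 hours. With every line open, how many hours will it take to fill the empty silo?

21/2 hours

Net rate = 1/24 + 1/14 − 1/56 = (7 + 12 − 3)/168 = 16/168 = 2/21 per hour.
Filling time = 1 ÷ (2/21) = 21/2 hours.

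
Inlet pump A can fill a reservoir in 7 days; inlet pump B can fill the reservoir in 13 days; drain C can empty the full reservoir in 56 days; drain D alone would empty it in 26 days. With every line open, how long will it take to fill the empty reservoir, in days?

Net rate = 1/7 + 1/13 − 1/56 − 1/26 = (104 + 56 − 13 − 28)/728 = 119/728 = 17/104 per day.
Filling time = 1 ÷ (17/104) = 104/17 days.

104/17 days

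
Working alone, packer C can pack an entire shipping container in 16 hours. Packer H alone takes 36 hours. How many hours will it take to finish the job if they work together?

Combined rate: 1/16 + 1/36 = (9 + 4)/144 = 13/144 per hour.
Time = 1 ÷ (13/144) = 144/13 hours.

144/13 hours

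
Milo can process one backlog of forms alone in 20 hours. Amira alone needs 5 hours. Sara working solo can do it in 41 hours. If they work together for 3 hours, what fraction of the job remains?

Combined rate: 1/20 + 1/5 + 1/41 = (41 + 164 + 20)/820 = 225/820 = 45/164 per hour.
In 3 hours they complete 3·45/164 = 135/164 of the job.
So 29/164 remains.

29/164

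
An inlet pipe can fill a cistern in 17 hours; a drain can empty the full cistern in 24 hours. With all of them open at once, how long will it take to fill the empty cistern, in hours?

Net rate = 1/17 − 1/24 = (24 − 17)/408 = 7/408 per hour.
Filling time = 1 ÷ (7/408) = 408/7 hours.

408/7 hours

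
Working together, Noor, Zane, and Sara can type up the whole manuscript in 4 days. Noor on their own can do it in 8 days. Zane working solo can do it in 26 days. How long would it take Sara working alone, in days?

Combined rate is 1/4 per day.
Known contribution: 1/8 + 1/26 = (13 + 4)/104 = 17/104 per day.
So Sara's rate is 1/4 − 17/104 = 9/104, meaning 104/9 days alone.

104/9 days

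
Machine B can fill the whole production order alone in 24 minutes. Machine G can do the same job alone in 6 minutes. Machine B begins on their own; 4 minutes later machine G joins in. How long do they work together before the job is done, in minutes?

4 minutes

In the first 4 minutes machine B alone does 4/24 = 1/6 of the job, leaving 5/6.
Once everyone is working, combined rate: 1/24 + 1/6 = (1 + 4)/24 = 5/24 per minute.
Remaining 5/6 at 5/24 per minute takes 4 minutes.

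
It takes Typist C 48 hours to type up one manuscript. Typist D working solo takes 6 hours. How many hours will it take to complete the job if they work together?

16/3 hours

Combined rate: 1/48 + 1/6 = (1 + 8)/48 = 9/48 = 3/16 per hour.
Time = 1 ÷ (3/16) = 16/3 hours.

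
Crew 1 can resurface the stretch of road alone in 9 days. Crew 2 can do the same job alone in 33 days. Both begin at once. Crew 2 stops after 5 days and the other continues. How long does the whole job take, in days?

84/11 days

In the first 5 days the combined rate is 14/99, so 70/99 of the job is done, leaving 29/99.
After crew 2 leaves the rate is 1/9 per day; the remaining 29/99 takes 29/11 days.
Total = 5 + 29/11 = 84/11 days.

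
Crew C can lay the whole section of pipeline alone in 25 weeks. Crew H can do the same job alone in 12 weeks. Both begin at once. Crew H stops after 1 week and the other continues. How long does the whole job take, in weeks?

275/12 weeks

In the first 1 week the combined rate is 37/300, so 37/300 of the job is done, leaving 263/300.
After Crew H leaves the rate is 1/25 per week; the remaining 263/300 takes 263/12 weeks.
Total = 1 + 263/12 = 275/12 weeks.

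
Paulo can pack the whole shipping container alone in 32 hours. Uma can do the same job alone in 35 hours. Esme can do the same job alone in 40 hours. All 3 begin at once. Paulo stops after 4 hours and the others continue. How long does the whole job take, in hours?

In the first 4 hours the combined rate is 19/224, so 19/56 of the job is done, leaving 37/56.
After Paulo leaves the rate is 3/56 per hour; the remaining 37/56 takes 37/3 hours.
Total = 4 + 37/3 = 49/3 hours.

49/3 hours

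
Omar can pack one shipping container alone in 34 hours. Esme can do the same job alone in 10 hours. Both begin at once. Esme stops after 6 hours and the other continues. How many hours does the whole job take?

68/5 hours

In the first 6 hours the combined rate is 11/85, so 66/85 of the job is done, leaving 19/85.
After Esme leaves the rate is 1/34 per hour; the remaining 19/85 takes 38/5 hours.
Total = 6 + 38/5 = 68/5 hours.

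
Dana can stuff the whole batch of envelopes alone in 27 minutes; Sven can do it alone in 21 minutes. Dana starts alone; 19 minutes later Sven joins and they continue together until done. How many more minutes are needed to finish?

7/2 minutes

In 19 minutes Dana does 19/27 of the job, leaving 8/27.
Dana and Sven together work at 16/189 per minute, so finishing takes 8/27 ÷ 16/189 = 7/2 minutes.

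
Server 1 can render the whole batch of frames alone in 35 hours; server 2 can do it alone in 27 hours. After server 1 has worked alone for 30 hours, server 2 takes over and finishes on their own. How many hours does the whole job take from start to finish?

In 30 hours server 1 does 30/35 = 6/7 of the job, leaving 1/7.
Server 2 works at 1/27 per hour, so finishing takes 1/7 ÷ 1/27 = 27/7 hours.
Total time = 30 + 27/7 = 237/7 hours.

237/7 hours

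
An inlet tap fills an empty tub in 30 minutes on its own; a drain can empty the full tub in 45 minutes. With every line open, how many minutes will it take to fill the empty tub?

Net rate = 1/30 − 1/45 = (3 − 2)/90 = 1/90 per minute.
Filling time = 1 ÷ (1/90) = 90 minutes.

90 minutes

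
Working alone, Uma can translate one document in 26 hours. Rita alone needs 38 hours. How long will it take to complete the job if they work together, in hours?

With two workers the combined time is the product over the sum: 26·38/(26+38) = 988/64 = 247/16 hours.

247/16 hours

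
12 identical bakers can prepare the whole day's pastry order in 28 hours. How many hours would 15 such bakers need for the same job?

112/5 hours

Total work is 12·28 = 336 baker-hours.
With 15 bakers: 336/15 = 112/5 hours.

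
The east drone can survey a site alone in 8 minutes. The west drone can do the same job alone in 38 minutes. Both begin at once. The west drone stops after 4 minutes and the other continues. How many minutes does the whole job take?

136/19 minutes

In the first 4 minutes the combined rate is 23/152, so 23/38 of the job is done, leaving 15/38.
After the west drone leaves the rate is 1/8 per minute; the remaining 15/38 takes 60/19 minutes.
Total = 4 + 60/19 = 136/19 minutes.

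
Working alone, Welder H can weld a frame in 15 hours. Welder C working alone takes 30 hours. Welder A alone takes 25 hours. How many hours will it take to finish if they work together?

50/7 hours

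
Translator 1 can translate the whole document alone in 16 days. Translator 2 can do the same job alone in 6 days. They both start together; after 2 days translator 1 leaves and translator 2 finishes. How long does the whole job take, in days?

In the first 2 days the combined rate is 11/48, so 11/24 of the job is done, leaving 13/24.
After translator 1 leaves the rate is 1/6 per day; the remaining 13/24 takes 13/4 days.
Total = 2 + 13/4 = 21/4 days.

21/4 days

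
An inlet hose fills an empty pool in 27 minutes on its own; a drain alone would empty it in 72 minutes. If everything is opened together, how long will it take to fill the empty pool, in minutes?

216/5 minutes

Net rate = 1/27 − 1/72 = (8 − 3)/216 = 5/216 per minute.
Filling time = 1 ÷ (5/216) = 216/5 minutes.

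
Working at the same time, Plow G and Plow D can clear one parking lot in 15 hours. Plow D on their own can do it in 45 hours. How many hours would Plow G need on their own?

Combined rate is 1/15 per hour.
Known contribution: 1/45 per hour.
So Plow G's rate is 1/15 − 1/45 = 2/45, meaning 45/2 hours alone.

45/2 hours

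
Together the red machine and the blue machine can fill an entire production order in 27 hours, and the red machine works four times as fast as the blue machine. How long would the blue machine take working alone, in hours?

135 hours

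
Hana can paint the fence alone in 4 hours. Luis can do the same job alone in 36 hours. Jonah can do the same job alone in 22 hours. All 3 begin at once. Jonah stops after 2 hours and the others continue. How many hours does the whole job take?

36/11 hours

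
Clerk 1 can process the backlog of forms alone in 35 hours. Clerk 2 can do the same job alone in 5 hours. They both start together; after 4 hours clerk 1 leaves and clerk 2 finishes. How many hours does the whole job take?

In the first 4 hours the combined rate is 8/35, so 32/35 of the job is done, leaving 3/35.
After clerk 1 leaves the rate is 1/5 per hour; the remaining 3/35 takes 3/7 hours.
Total = 4 + 3/7 = 31/7 hours.

31/7 hours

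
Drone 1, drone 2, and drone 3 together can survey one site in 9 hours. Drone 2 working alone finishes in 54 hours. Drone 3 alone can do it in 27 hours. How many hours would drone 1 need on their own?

Combined rate is 1/9 per hour.
Known contribution: 1/54 + 1/27 = (1 + 2)/54 = 3/54 = 1/18 per hour.
So drone 1's rate is 1/9 − 1/18 = 1/18, meaning 18 hours alone.

18 hours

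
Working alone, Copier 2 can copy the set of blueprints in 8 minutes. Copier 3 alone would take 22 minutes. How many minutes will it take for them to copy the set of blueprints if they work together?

88/15 minutes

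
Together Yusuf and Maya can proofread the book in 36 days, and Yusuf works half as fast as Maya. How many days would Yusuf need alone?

Let Maya's rate be r; then Yusuf's rate is (1/2)r, so together (1/2 + 1)r = (3/2)r = 1/36.
Thus r = 1/54 per day.
Maya alone: 54 days; Yusuf alone: 108 days.

108 days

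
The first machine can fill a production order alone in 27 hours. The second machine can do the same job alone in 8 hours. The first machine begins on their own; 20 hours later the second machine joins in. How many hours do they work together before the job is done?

In the first 20 hours the first machine alone does 20/27 of the job, leaving 7/27.
Once everyone is working, combined rate: 1/27 + 1/8 = (8 + 27)/216 = 35/216 per hour.
Remaining 7/27 at 35/216 per hour takes 8/5 hours.

8/5 hours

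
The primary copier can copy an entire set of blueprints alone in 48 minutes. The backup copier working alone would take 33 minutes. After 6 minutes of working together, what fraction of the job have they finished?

27/88

Combined rate: 1/48 + 1/33 = (11 + 16)/528 = 27/528 = 9/176 per minute.
In 6 minutes they complete 6·9/176 = 27/88 of the job.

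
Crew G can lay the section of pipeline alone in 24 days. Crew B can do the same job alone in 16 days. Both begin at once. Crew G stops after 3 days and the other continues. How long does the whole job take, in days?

In the first 3 days the combined rate is 5/48, so 5/16 of the job is done, leaving 11/16.
After crew G leaves the rate is 1/16 per day; the remaining 11/16 takes 11 days.
Total = 3 + 11 = 14 days.

14 days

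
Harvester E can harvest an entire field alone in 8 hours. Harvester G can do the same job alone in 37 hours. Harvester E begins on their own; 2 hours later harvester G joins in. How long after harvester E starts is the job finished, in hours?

104/15 hours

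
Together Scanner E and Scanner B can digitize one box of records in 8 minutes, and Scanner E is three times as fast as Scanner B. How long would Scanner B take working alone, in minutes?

32 minutes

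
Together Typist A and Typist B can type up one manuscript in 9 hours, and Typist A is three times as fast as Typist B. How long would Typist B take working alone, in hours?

36 hours

Let Typist B's rate be r; then Typist A's rate is 3r, so together (3 + 1)r = 4r = 1/9.
Thus r = 1/36 per hour.
Typist B alone: 36 hours; Typist A alone: 12 hours.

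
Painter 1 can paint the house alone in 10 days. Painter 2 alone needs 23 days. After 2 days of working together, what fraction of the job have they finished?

Combined rate: 1/10 + 1/23 = (23 + 10)/230 = 33/230 per day.
In 2 days they complete 2·33/230 = 33/115 of the job.

33/115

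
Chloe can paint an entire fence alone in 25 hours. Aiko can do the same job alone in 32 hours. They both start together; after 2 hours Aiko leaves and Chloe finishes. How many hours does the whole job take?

In the first 2 hours the combined rate is 57/800, so 57/400 of the job is done, leaving 343/400.
After Aiko leaves the rate is 1/25 per hour; the remaining 343/400 takes 343/16 hours.
Total = 2 + 343/16 = 375/16 hours.

375/16 hours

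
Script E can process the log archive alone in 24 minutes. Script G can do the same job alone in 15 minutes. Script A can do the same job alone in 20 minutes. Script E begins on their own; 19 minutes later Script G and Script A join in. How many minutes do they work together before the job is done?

25/19 minutes

In the first 19 minutes Script E alone does 19/24 of the job, leaving 5/24.
Once everyone is working, combined rate: 1/24 + 1/15 + 1/20 = (5 + 8 + 6)/120 = 19/120 per minute.
Remaining 5/24 at 19/120 per minute takes 25/19 minutes.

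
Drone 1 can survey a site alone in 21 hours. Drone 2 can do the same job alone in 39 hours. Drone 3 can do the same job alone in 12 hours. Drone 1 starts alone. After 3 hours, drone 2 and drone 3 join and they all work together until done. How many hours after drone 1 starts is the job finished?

In the first 3 hours drone 1 alone does 3/21 = 1/7 of the job, leaving 6/7.
Once everyone is working, combined rate: 1/21 + 1/39 + 1/12 = (52 + 28 + 91)/1092 = 171/1092 = 57/364 per hour.
Remaining 6/7 at 57/364 per hour takes 104/19 hours.
Total from the start = 3 + 104/19 = 161/19 hours.

161/19 hours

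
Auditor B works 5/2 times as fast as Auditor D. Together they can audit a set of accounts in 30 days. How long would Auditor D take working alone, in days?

Let Auditor D's rate be r; then Auditor B's rate is (5/2)r, so together (5/2 + 1)r = (7/2)r = 1/30.
Thus r = 1/105 per day.
Auditor D alone: 105 days; Auditor B alone: 42 days.

105 days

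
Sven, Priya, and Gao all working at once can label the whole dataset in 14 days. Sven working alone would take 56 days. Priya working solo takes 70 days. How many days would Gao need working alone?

280/11 days

Combined rate is 1/14 per day.
Known contribution: 1/56 + 1/70 = (5 + 4)/280 = 9/280 per day.
So Gao's rate is 1/14 − 9/280 = 11/280, meaning 280/11 days alone.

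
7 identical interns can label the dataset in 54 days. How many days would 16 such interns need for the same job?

Total work is 7·54 = 378 intern-days.
With 16 interns: 378/16 = 189/8 days.

189/8 days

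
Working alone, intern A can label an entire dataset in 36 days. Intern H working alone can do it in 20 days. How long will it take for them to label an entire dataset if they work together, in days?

90/7 days

Combined rate: 1/36 + 1/20 = (5 + 9)/180 = 14/180 = 7/90 per day.
Time = 1 ÷ (7/90) = 90/7 days.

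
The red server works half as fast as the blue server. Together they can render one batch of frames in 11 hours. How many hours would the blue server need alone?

33/2 hours

Let the blue server's rate be r; then the red server's rate is (1/2)r, so together (1/2 + 1)r = (3/2)r = 1/11.
Thus r = 2/33 per hour.
The blue server alone: 33/2 hours; the red server alone: 33 hours.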